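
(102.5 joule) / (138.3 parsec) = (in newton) 2.402e-17. Check: 102.5 joule = 102.5 J. 1 parsec = 3.0856776e+16 m, so 138.3 parsec = 138.3 * 3.0856776e+16 = 4.2674921e+18 m. Combine: 102.5 J / 4.2674921e+18 m = 2.4018791e-17 N. 2.4018791e-17 N = 2.4018791e-17 newton ≈ 2.402e-17 newton (4 s.f.).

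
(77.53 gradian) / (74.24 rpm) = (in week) 1 gradian = 0.015707963 rad, so 77.53 gradian = 77.53 * 0.015707963 = 1.2178384 rad. 1 rpm = 0.10471976 rad/s, so 74.24 rpm = 74.24 * 0.10471976 = 7.7743946 rad/s. Combine: 1.2178384 rad / 7.7743946 rad/s = 0.15664736 s. 1 week = 604800 s, so 0.15664736 s = 0.15664736 / 604800 = 2.5900688e-07 week ≈ 2.59e-07 week (4 s.f.). Final answer: 2.59e-07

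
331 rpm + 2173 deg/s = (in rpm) 1 rpm = 0.10471976 rad/s, so 331 rpm = 331 * 0.10471976 = 34.662239 rad/s. 1 deg/s = 0.017453293 rad/s, so 2173 deg/s = 2173 * 0.017453293 = 37.926005 rad/s. Sum: 34.662239 + 37.926005 = 72.588244 rad/s. 1 rpm = 0.10471976 rad/s, so 72.588244 rad/s = 72.588244 / 0.10471976 = 693.16667 rpm ≈ 693.2 rpm (4 s.f.). Final answer: 693.2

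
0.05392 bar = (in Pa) 5392. Check: 1 bar = 100000 Pa, so 0.05392 bar = 0.05392 * 100000 = 5392 Pa. Result: 5392 Pa.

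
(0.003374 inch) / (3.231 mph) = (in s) 5.933e-05. Check: 1 inch = 0.0254 m, so 0.003374 inch = 0.003374 * 0.0254 = 8.56996e-05 m. 1 mph = 0.44704 m/s, so 3.231 mph = 3.231 * 0.44704 = 1.4443862 m/s. Combine: 8.56996e-05 m / 1.4443862 m/s = 5.9332883e-05 s. Result: 5.9332883e-05 s ≈ 5.933e-05 s (4 s.f.).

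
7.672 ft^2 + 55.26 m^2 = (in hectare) 1 ft^2 = 0.09290304 m^2, so 7.672 ft^2 = 7.672 * 0.09290304 = 0.71275212 m^2. 55.26 m^2 is already in m^2. Sum: 0.71275212 + 55.26 = 55.972752 m^2. 1 hectare = 10000 m^2, so 55.972752 m^2 = 55.972752 / 10000 = 0.0055972752 hectare ≈ 0.005597 hectare (4 s.f.). Final answer: 0.005597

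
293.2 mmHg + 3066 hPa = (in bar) 3.457. Check: 1 mmHg = 133.32237 Pa, so 293.2 mmHg = 293.2 * 133.32237 = 39090.118 Pa. 1 hPa = 100 Pa, so 3066 hPa = 3066 * 100 = 306600 Pa. Sum: 39090.118 + 306600 = 345690.12 Pa. 1 bar = 100000 Pa, so 345690.12 Pa = 345690.12 / 100000 = 3.4569012 bar ≈ 3.457 bar (4 s.f.).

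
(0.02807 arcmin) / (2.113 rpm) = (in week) 6.101e-11. Check: 1 arcmin = 0.00029088821 rad, so 0.02807 arcmin = 0.02807 * 0.00029088821 = 8.165232e-06 rad. 1 rpm = 0.10471976 rad/s, so 2.113 rpm = 2.113 * 0.10471976 = 0.22127284 rad/s. Combine: 8.165232e-06 rad / 0.22127284 rad/s = 3.6901194e-05 s. 1 week = 604800 s, so 3.6901194e-05 s = 3.6901194e-05 / 604800 = 6.1013878e-11 week ≈ 6.101e-11 week (4 s.f.).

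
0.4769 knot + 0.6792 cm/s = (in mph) 0.564. Check: 1 knot = 0.51444444 m/s, so 0.4769 knot = 0.4769 * 0.51444444 = 0.24533856 m/s. 1 cm/s = 0.01 m/s, so 0.6792 cm/s = 0.6792 * 0.01 = 0.006792 m/s. Sum: 0.24533856 + 0.006792 = 0.25213056 m/s. 1 mph = 0.44704 m/s, so 0.25213056 m/s = 0.25213056 / 0.44704 = 0.56399999 mph ≈ 0.564 mph (4 s.f.).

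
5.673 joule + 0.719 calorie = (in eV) 5.418e+19. Check: 5.673 joule = 5.673 J. 1 calorie = 4.184 J, so 0.719 calorie = 0.719 * 4.184 = 3.008296 J. Sum: 5.673 + 3.008296 = 8.681296 J. 1 eV = 1.6021766e-19 J, so 8.681296 J = 8.681296 / 1.6021766e-19 = 5.4184388e+19 eV ≈ 5.418e+19 eV (4 s.f.).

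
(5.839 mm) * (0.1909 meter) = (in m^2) 1 mm = 0.001 m, so 5.839 mm = 5.839 * 0.001 = 0.005839 m. 0.1909 meter = 0.1909 m. Combine: 0.005839 m * 0.1909 m = 0.0011146651 m^2. Result: 0.0011146651 m^2 ≈ 0.001115 m^2 (4 s.f.). Final answer: 0.001115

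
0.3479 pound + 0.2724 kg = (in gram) 430.2. Check: 1 pound = 0.45359237 kg, so 0.3479 pound = 0.3479 * 0.45359237 = 0.15780479 kg. 0.2724 kg is already in kg. Sum: 0.15780479 + 0.2724 = 0.43020479 kg. 1 gram = 0.001 kg, so 0.43020479 kg = 0.43020479 / 0.001 = 430.20479 gram ≈ 430.2 gram (4 s.f.).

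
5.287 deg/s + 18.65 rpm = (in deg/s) 1 deg/s = 0.017453293 rad/s, so 5.287 deg/s = 5.287 * 0.017453293 = 0.092275558 rad/s. 1 rpm = 0.10471976 rad/s, so 18.65 rpm = 18.65 * 0.10471976 = 1.9530234 rad/s. Sum: 0.092275558 + 1.9530234 = 2.045299 rad/s. 1 deg/s = 0.017453293 rad/s, so 2.045299 rad/s = 2.045299 / 0.017453293 = 117.187 deg/s ≈ 117.2 deg/s (4 s.f.). Final answer: 117.2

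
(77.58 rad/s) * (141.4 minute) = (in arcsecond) 1.358e+11. Check: 77.58 rad/s is already in rad/s. 1 minute = 60 s, so 141.4 minute = 141.4 * 60 = 8484 s. Combine: 77.58 rad/s * 8484 s = 658188.72 rad. 1 arcsecond = 4.8481368e-06 rad, so 658188.72 rad = 658188.72 / 4.8481368e-06 = 1.3576117e+11 arcsecond ≈ 1.358e+11 arcsecond (4 s.f.).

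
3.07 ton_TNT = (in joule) 1.284e+10. Check: 1 ton_TNT = 4.184e+09 J, so 3.07 ton_TNT = 3.07 * 4.184e+09 = 1.284488e+10 J. 1.284488e+10 J = 1.284488e+10 joule ≈ 1.284e+10 joule (4 s.f.).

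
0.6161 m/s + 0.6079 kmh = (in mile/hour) 1.756. Check: 0.6161 m/s is already in m/s. 1 kmh = 0.27777778 m/s, so 0.6079 kmh = 0.6079 * 0.27777778 = 0.16886111 m/s. Sum: 0.6161 + 0.16886111 = 0.78496111 m/s. 1 mile/hour = 0.44704 m/s, so 0.78496111 m/s = 0.78496111 / 0.44704 = 1.755908 mile/hour ≈ 1.756 mile/hour (4 s.f.).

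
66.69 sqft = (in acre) 1 sqft = 0.09290304 m^2, so 66.69 sqft = 66.69 * 0.09290304 = 6.1957037 m^2. 1 acre = 4046.8564 m^2, so 6.1957037 m^2 = 6.1957037 / 4046.8564 = 0.0015309917 acre ≈ 0.001531 acre (4 s.f.). Final answer: 0.001531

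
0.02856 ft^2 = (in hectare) 1 ft^2 = 0.09290304 m^2, so 0.02856 ft^2 = 0.02856 * 0.09290304 = 0.0026533108 m^2. 1 hectare = 10000 m^2, so 0.0026533108 m^2 = 0.0026533108 / 10000 = 2.6533108e-07 hectare ≈ 2.653e-07 hectare (4 s.f.). Final answer: 2.653e-07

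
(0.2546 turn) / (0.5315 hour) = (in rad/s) 1 turn = 6.2831853 rad, so 0.2546 turn = 0.2546 * 6.2831853 = 1.599699 rad. 1 hour = 3600 s, so 0.5315 hour = 0.5315 * 3600 = 1913.4 s. Combine: 1.599699 rad / 1913.4 s = 0.00083605048 rad/s. Result: 0.00083605048 rad/s ≈ 0.0008361 rad/s (4 s.f.). Final answer: 0.0008361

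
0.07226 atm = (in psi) 1 atm = 101325 Pa, so 0.07226 atm = 0.07226 * 101325 = 7321.7445 Pa. 1 psi = 6894.7573 Pa, so 7321.7445 Pa = 7321.7445 / 6894.7573 = 1.0619293 psi ≈ 1.062 psi (4 s.f.). Final answer: 1.062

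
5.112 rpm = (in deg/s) 30.67. Check: 1 rpm = 0.10471976 rad/s, so 5.112 rpm = 5.112 * 0.10471976 = 0.53532739 rad/s. 1 deg/s = 0.017453293 rad/s, so 0.53532739 rad/s = 0.53532739 / 0.017453293 = 30.672 deg/s ≈ 30.67 deg/s (4 s.f.).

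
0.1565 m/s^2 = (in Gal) 15.65. Check: 1 Gal = 0.01 m/s^2, so 0.1565 m/s^2 = 0.1565 / 0.01 = 15.65 Gal.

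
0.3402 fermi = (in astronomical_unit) 1 fermi = 1e-15 m, so 0.3402 fermi = 0.3402 * 1e-15 = 3.402e-16 m. 1 astronomical_unit = 1.4959787e+11 m, so 3.402e-16 m = 3.402e-16 / 1.4959787e+11 = 2.2740965e-27 astronomical_unit ≈ 2.274e-27 astronomical_unit (4 s.f.). Final answer: 2.274e-27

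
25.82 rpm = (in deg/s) 154.9. Check: 1 rpm = 0.10471976 rad/s, so 25.82 rpm = 25.82 * 0.10471976 = 2.7038641 rad/s. 1 deg/s = 0.017453293 rad/s, so 2.7038641 rad/s = 2.7038641 / 0.017453293 = 154.92 deg/s ≈ 154.9 deg/s (4 s.f.).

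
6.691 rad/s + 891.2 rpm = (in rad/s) 100. Check: 6.691 rad/s is already in rad/s. 1 rpm = 0.10471976 rad/s, so 891.2 rpm = 891.2 * 0.10471976 = 93.326246 rad/s. Sum: 6.691 + 93.326246 = 100.01725 rad/s. Result: 100.01725 rad/s ≈ 100 rad/s (4 s.f.).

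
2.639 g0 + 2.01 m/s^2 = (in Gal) 2789. Check: 1 g0 = 9.80665 m/s^2, so 2.639 g0 = 2.639 * 9.80665 = 25.879749 m/s^2. 2.01 m/s^2 is already in m/s^2. Sum: 25.879749 + 2.01 = 27.889749 m/s^2. 1 Gal = 0.01 m/s^2, so 27.889749 m/s^2 = 27.889749 / 0.01 = 2788.9749 Gal ≈ 2789 Gal (4 s.f.).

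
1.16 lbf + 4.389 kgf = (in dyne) 1 lbf = 4.4482216 N, so 1.16 lbf = 1.16 * 4.4482216 = 5.1599371 N. 1 kgf = 9.80665 N, so 4.389 kgf = 4.389 * 9.80665 = 43.041387 N. Sum: 5.1599371 + 43.041387 = 48.201324 N. 1 dyne = 1e-05 N, so 48.201324 N = 48.201324 / 1e-05 = 4820132.4 dyne ≈ 4.82e+06 dyne (4 s.f.). Final answer: 4.82e+06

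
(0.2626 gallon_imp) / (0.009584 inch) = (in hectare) 0.0004904. Check: 1 gallon_imp = 0.00454609 m^3, so 0.2626 gallon_imp = 0.2626 * 0.00454609 = 0.0011938032 m^3. 1 inch = 0.0254 m, so 0.009584 inch = 0.009584 * 0.0254 = 0.0002434336 m. Combine: 0.0011938032 m^3 / 0.0002434336 m = 4.90402 m^2. 1 hectare = 10000 m^2, so 4.90402 m^2 = 4.90402 / 10000 = 0.000490402 hectare ≈ 0.0004904 hectare (4 s.f.).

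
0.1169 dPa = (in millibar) 1 dPa = 0.1 Pa, so 0.1169 dPa = 0.1169 * 0.1 = 0.01169 Pa. 1 millibar = 100 Pa, so 0.01169 Pa = 0.01169 / 100 = 0.0001169 millibar. Final answer: 0.0001169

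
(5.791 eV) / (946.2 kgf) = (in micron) 9.999e-17. Check: 1 eV = 1.6021766e-19 J, so 5.791 eV = 5.791 * 1.6021766e-19 = 9.2782049e-19 J. 1 kgf = 9.80665 N, so 946.2 kgf = 946.2 * 9.80665 = 9279.0522 N. Combine: 9.2782049e-19 J / 9279.0522 N = 9.9990868e-23 m. 1 micron = 1e-06 m, so 9.9990868e-23 m = 9.9990868e-23 / 1e-06 = 9.9990868e-17 micron ≈ 9.999e-17 micron (4 s.f.).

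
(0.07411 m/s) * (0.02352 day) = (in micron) 1.506e+08. Check: 0.07411 m/s is already in m/s. 1 day = 86400 s, so 0.02352 day = 0.02352 * 86400 = 2032.128 s. Combine: 0.07411 m/s * 2032.128 s = 150.60101 m. 1 micron = 1e-06 m, so 150.60101 m = 150.60101 / 1e-06 = 1.5060101e+08 micron ≈ 1.506e+08 micron (4 s.f.).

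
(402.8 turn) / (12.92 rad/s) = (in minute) 3.265. Check: 1 turn = 6.2831853 rad, so 402.8 turn = 402.8 * 6.2831853 = 2530.867 rad. 12.92 rad/s is already in rad/s. Combine: 2530.867 rad / 12.92 rad/s = 195.88754 s. 1 minute = 60 s, so 195.88754 s = 195.88754 / 60 = 3.2647924 minute ≈ 3.265 minute (4 s.f.).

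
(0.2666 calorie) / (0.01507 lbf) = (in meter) 16.64. Check: 1 calorie = 4.184 J, so 0.2666 calorie = 0.2666 * 4.184 = 1.1154544 J. 1 lbf = 4.4482216 N, so 0.01507 lbf = 0.01507 * 4.4482216 = 0.0670347 N. Combine: 1.1154544 J / 0.0670347 N = 16.639955 m. 16.639955 m = 16.639955 meter ≈ 16.64 meter (4 s.f.).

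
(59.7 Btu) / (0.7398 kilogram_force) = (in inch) 3.418e+05. Check: 1 Btu = 1055.0559 J, so 59.7 Btu = 59.7 * 1055.0559 = 62986.834 J. 1 kilogram_force = 9.80665 N, so 0.7398 kilogram_force = 0.7398 * 9.80665 = 7.2549597 N. Combine: 62986.834 J / 7.2549597 N = 8681.9 m. 1 inch = 0.0254 m, so 8681.9 m = 8681.9 / 0.0254 = 341807.09 inch ≈ 3.418e+05 inch (4 s.f.).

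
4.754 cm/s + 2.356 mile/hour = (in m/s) 1.101. Check: 1 cm/s = 0.01 m/s, so 4.754 cm/s = 4.754 * 0.01 = 0.04754 m/s. 1 mile/hour = 0.44704 m/s, so 2.356 mile/hour = 2.356 * 0.44704 = 1.0532262 m/s. Sum: 0.04754 + 1.0532262 = 1.1007662 m/s. Result: 1.1007662 m/s ≈ 1.101 m/s (4 s.f.).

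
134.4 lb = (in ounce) 1 lb = 0.45359237 kg, so 134.4 lb = 134.4 * 0.45359237 = 60.962815 kg. 1 ounce = 0.028349523 kg, so 60.962815 kg = 60.962815 / 0.028349523 = 2150.4 ounce ≈ 2150 ounce (4 s.f.). Final answer: 2150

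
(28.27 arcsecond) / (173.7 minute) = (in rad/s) 1.315e-08. Check: 1 arcsecond = 4.8481368e-06 rad, so 28.27 arcsecond = 28.27 * 4.8481368e-06 = 0.00013705683 rad. 1 minute = 60 s, so 173.7 minute = 173.7 * 60 = 10422 s. Combine: 0.00013705683 rad / 10422 s = 1.3150722e-08 rad/s. Result: 1.3150722e-08 rad/s ≈ 1.315e-08 rad/s (4 s.f.).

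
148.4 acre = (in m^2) 6.006e+05. Check: 1 acre = 4046.8564 m^2, so 148.4 acre = 148.4 * 4046.8564 = 600553.49 m^2. Result: 600553.49 m^2 ≈ 6.006e+05 m^2 (4 s.f.).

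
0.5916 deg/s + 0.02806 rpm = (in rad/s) 0.01326. Check: 1 deg/s = 0.017453293 rad/s, so 0.5916 deg/s = 0.5916 * 0.017453293 = 0.010325368 rad/s. 1 rpm = 0.10471976 rad/s, so 0.02806 rpm = 0.02806 * 0.10471976 = 0.0029384363 rad/s. Sum: 0.010325368 + 0.0029384363 = 0.013263804 rad/s. Result: 0.013263804 rad/s ≈ 0.01326 rad/s (4 s.f.).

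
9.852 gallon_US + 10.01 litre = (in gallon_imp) 1 gallon_US = 0.0037854118 m^3, so 9.852 gallon_US = 9.852 * 0.0037854118 = 0.037293877 m^3. 1 litre = 0.001 m^3, so 10.01 litre = 10.01 * 0.001 = 0.01001 m^3. Sum: 0.037293877 + 0.01001 = 0.047303877 m^3. 1 gallon_imp = 0.00454609 m^3, so 0.047303877 m^3 = 0.047303877 / 0.00454609 = 10.405398 gallon_imp ≈ 10.41 gallon_imp (4 s.f.). Final answer: 10.41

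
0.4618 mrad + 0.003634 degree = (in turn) 8.359e-05. Check: 1 mrad = 0.001 rad, so 0.4618 mrad = 0.4618 * 0.001 = 0.0004618 rad. 1 degree = 0.017453293 rad, so 0.003634 degree = 0.003634 * 0.017453293 = 6.3425265e-05 rad. Sum: 0.0004618 + 6.3425265e-05 = 0.00052522527 rad. 1 turn = 6.2831853 rad, so 0.00052522527 rad = 0.00052522527 / 6.2831853 = 8.3592197e-05 turn ≈ 8.359e-05 turn (4 s.f.).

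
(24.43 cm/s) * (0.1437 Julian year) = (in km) 1 cm/s = 0.01 m/s, so 24.43 cm/s = 24.43 * 0.01 = 0.2443 m/s. 1 Julian year = 31557600 s, so 0.1437 Julian year = 0.1437 * 31557600 = 4534827.1 s. Combine: 0.2443 m/s * 4534827.1 s = 1107858.3 m. 1 km = 1000 m, so 1107858.3 m = 1107858.3 / 1000 = 1107.8583 km ≈ 1108 km (4 s.f.). Final answer: 1108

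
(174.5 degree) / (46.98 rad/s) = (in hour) 1.801e-05. Check: 1 degree = 0.017453293 rad, so 174.5 degree = 174.5 * 0.017453293 = 3.0455995 rad. 46.98 rad/s is already in rad/s. Combine: 3.0455995 rad / 46.98 rad/s = 0.064827577 s. 1 hour = 3600 s, so 0.064827577 s = 0.064827577 / 3600 = 1.800766e-05 hour ≈ 1.801e-05 hour (4 s.f.).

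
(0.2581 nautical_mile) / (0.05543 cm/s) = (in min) 1 nautical_mile = 1852 m, so 0.2581 nautical_mile = 0.2581 * 1852 = 478.0012 m. 1 cm/s = 0.01 m/s, so 0.05543 cm/s = 0.05543 * 0.01 = 0.0005543 m/s. Combine: 478.0012 m / 0.0005543 m/s = 862351.07 s. 1 min = 60 s, so 862351.07 s = 862351.07 / 60 = 14372.518 min ≈ 1.437e+04 min (4 s.f.). Final answer: 1.437e+04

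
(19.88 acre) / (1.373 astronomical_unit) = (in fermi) 1 acre = 4046.8564 m^2, so 19.88 acre = 19.88 * 4046.8564 = 80451.506 m^2. 1 astronomical_unit = 1.4959787e+11 m, so 1.373 astronomical_unit = 1.373 * 1.4959787e+11 = 2.0539788e+11 m. Combine: 80451.506 m^2 / 2.0539788e+11 m = 3.9168616e-07 m. 1 fermi = 1e-15 m, so 3.9168616e-07 m = 3.9168616e-07 / 1e-15 = 3.9168616e+08 fermi ≈ 3.917e+08 fermi (4 s.f.). Final answer: 3.917e+08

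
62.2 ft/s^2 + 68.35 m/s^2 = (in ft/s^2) 1 ft/s^2 = 0.3048 m/s^2, so 62.2 ft/s^2 = 62.2 * 0.3048 = 18.95856 m/s^2. 68.35 m/s^2 is already in m/s^2. Sum: 18.95856 + 68.35 = 87.30856 m/s^2. 1 ft/s^2 = 0.3048 m/s^2, so 87.30856 m/s^2 = 87.30856 / 0.3048 = 286.44541 ft/s^2 ≈ 286.4 ft/s^2 (4 s.f.). Final answer: 286.4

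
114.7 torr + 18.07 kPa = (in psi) 4.839. Check: 1 torr = 133.32237 Pa, so 114.7 torr = 114.7 * 133.32237 = 15292.076 Pa. 1 kPa = 1000 Pa, so 18.07 kPa = 18.07 * 1000 = 18070 Pa. Sum: 15292.076 + 18070 = 33362.076 Pa. 1 psi = 6894.7573 Pa, so 33362.076 Pa = 33362.076 / 6894.7573 = 4.83876 psi ≈ 4.839 psi (4 s.f.).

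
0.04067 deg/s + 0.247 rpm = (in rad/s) 0.02658. Check: 1 deg/s = 0.017453293 rad/s, so 0.04067 deg/s = 0.04067 * 0.017453293 = 0.00070982541 rad/s. 1 rpm = 0.10471976 rad/s, so 0.247 rpm = 0.247 * 0.10471976 = 0.02586578 rad/s. Sum: 0.00070982541 + 0.02586578 = 0.026575605 rad/s. Result: 0.026575605 rad/s ≈ 0.02658 rad/s (4 s.f.).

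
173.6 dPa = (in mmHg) 1 dPa = 0.1 Pa, so 173.6 dPa = 173.6 * 0.1 = 17.36 Pa. 1 mmHg = 133.32237 Pa, so 17.36 Pa = 17.36 / 133.32237 = 0.13021071 mmHg ≈ 0.1302 mmHg (4 s.f.). Final answer: 0.1302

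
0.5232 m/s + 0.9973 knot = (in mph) 0.5232 m/s is already in m/s. 1 knot = 0.51444444 m/s, so 0.9973 knot = 0.9973 * 0.51444444 = 0.51305544 m/s. Sum: 0.5232 + 0.51305544 = 1.0362554 m/s. 1 mph = 0.44704 m/s, so 1.0362554 m/s = 1.0362554 / 0.44704 = 2.3180374 mph ≈ 2.318 mph (4 s.f.). Final answer: 2.318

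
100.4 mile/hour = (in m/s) 1 mile/hour = 0.44704 m/s, so 100.4 mile/hour = 100.4 * 0.44704 = 44.882816 m/s. Result: 44.882816 m/s ≈ 44.88 m/s (4 s.f.). Final answer: 44.88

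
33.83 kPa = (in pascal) 1 kPa = 1000 Pa, so 33.83 kPa = 33.83 * 1000 = 33830 Pa. 33830 Pa = 33830 pascal ≈ 3.383e+04 pascal (4 s.f.). Final answer: 3.383e+04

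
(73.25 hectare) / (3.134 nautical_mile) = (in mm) 1 hectare = 10000 m^2, so 73.25 hectare = 73.25 * 10000 = 732500 m^2. 1 nautical_mile = 1852 m, so 3.134 nautical_mile = 3.134 * 1852 = 5804.168 m. Combine: 732500 m^2 / 5804.168 m = 126.20241 m. 1 mm = 0.001 m, so 126.20241 m = 126.20241 / 0.001 = 126202.41 mm ≈ 1.262e+05 mm (4 s.f.). Final answer: 1.262e+05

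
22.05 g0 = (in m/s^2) 1 g0 = 9.80665 m/s^2, so 22.05 g0 = 22.05 * 9.80665 = 216.23663 m/s^2. Result: 216.23663 m/s^2 ≈ 216.2 m/s^2 (4 s.f.). Final answer: 216.2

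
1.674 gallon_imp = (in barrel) 0.04787. Check: 1 gallon_imp = 0.00454609 m^3, so 1.674 gallon_imp = 1.674 * 0.00454609 = 0.0076101547 m^3. 1 barrel = 0.15898729 m^3, so 0.0076101547 m^3 = 0.0076101547 / 0.15898729 = 0.047866433 barrel ≈ 0.04787 barrel (4 s.f.).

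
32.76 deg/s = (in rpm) 5.46. Check: 1 deg/s = 0.017453293 rad/s, so 32.76 deg/s = 32.76 * 0.017453293 = 0.57176986 rad/s. 1 rpm = 0.10471976 rad/s, so 0.57176986 rad/s = 0.57176986 / 0.10471976 = 5.46 rpm.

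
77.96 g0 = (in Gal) 7.645e+04. Check: 1 g0 = 9.80665 m/s^2, so 77.96 g0 = 77.96 * 9.80665 = 764.52643 m/s^2. 1 Gal = 0.01 m/s^2, so 764.52643 m/s^2 = 764.52643 / 0.01 = 76452.643 Gal ≈ 7.645e+04 Gal (4 s.f.).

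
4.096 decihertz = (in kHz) 0.0004096. Check: 1 decihertz = 0.1 Hz, so 4.096 decihertz = 4.096 * 0.1 = 0.4096 Hz. 1 kHz = 1000 Hz, so 0.4096 Hz = 0.4096 / 1000 = 0.0004096 kHz.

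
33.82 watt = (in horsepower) 0.04535. Check: 33.82 watt = 33.82 W. 1 horsepower = 745.69987 W, so 33.82 W = 33.82 / 745.69987 = 0.045353367 horsepower ≈ 0.04535 horsepower (4 s.f.).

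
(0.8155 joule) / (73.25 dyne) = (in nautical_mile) 0.8155 joule = 0.8155 J. 1 dyne = 1e-05 N, so 73.25 dyne = 73.25 * 1e-05 = 0.0007325 N. Combine: 0.8155 J / 0.0007325 N = 1113.3106 m. 1 nautical_mile = 1852 m, so 1113.3106 m = 1113.3106 / 1852 = 0.60113962 nautical_mile ≈ 0.6011 nautical_mile (4 s.f.). Final answer: 0.6011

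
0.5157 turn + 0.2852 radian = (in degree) 1 turn = 6.2831853 rad, so 0.5157 turn = 0.5157 * 6.2831853 = 3.2402387 rad. 0.2852 radian = 0.2852 rad. Sum: 3.2402387 + 0.2852 = 3.5254387 rad. 1 degree = 0.017453293 rad, so 3.5254387 rad = 3.5254387 / 0.017453293 = 201.99276 degree ≈ 202 degree (4 s.f.). Final answer: 202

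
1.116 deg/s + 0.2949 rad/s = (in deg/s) 18.01. Check: 1 deg/s = 0.017453293 rad/s, so 1.116 deg/s = 1.116 * 0.017453293 = 0.019477874 rad/s. 0.2949 rad/s is already in rad/s. Sum: 0.019477874 + 0.2949 = 0.31437787 rad/s. 1 deg/s = 0.017453293 rad/s, so 0.31437787 rad/s = 0.31437787 / 0.017453293 = 18.012525 deg/s ≈ 18.01 deg/s (4 s.f.).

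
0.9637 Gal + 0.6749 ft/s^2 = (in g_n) 1 Gal = 0.01 m/s^2, so 0.9637 Gal = 0.9637 * 0.01 = 0.009637 m/s^2. 1 ft/s^2 = 0.3048 m/s^2, so 0.6749 ft/s^2 = 0.6749 * 0.3048 = 0.20570952 m/s^2. Sum: 0.009637 + 0.20570952 = 0.21534652 m/s^2. 1 g_n = 9.80665 m/s^2, so 0.21534652 m/s^2 = 0.21534652 / 9.80665 = 0.021959234 g_n ≈ 0.02196 g_n (4 s.f.). Final answer: 0.02196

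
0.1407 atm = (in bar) 0.1426. Check: 1 atm = 101325 Pa, so 0.1407 atm = 0.1407 * 101325 = 14256.427 Pa. 1 bar = 100000 Pa, so 14256.427 Pa = 14256.427 / 100000 = 0.14256427 bar ≈ 0.1426 bar (4 s.f.).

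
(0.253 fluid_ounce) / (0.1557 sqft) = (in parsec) 1.676e-20. Check: 1 fluid_ounce = 2.957353e-05 m^3, so 0.253 fluid_ounce = 0.253 * 2.957353e-05 = 7.482103e-06 m^3. 1 sqft = 0.09290304 m^2, so 0.1557 sqft = 0.1557 * 0.09290304 = 0.014465003 m^2. Combine: 7.482103e-06 m^3 / 0.014465003 m^2 = 0.00051725553 m. 1 parsec = 3.0856776e+16 m, so 0.00051725553 m = 0.00051725553 / 3.0856776e+16 = 1.676311e-20 parsec ≈ 1.676e-20 parsec (4 s.f.).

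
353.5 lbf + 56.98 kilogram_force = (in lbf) 1 lbf = 4.4482216 N, so 353.5 lbf = 353.5 * 4.4482216 = 1572.4463 N. 1 kilogram_force = 9.80665 N, so 56.98 kilogram_force = 56.98 * 9.80665 = 558.78292 N. Sum: 1572.4463 + 558.78292 = 2131.2293 N. 1 lbf = 4.4482216 N, so 2131.2293 N = 2131.2293 / 4.4482216 = 479.1194 lbf ≈ 479.1 lbf (4 s.f.). Final answer: 479.1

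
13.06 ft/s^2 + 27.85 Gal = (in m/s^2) 4.259. Check: 1 ft/s^2 = 0.3048 m/s^2, so 13.06 ft/s^2 = 13.06 * 0.3048 = 3.980688 m/s^2. 1 Gal = 0.01 m/s^2, so 27.85 Gal = 27.85 * 0.01 = 0.2785 m/s^2. Sum: 3.980688 + 0.2785 = 4.259188 m/s^2. Result: 4.259188 m/s^2 ≈ 4.259 m/s^2 (4 s.f.).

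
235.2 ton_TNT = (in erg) 1 ton_TNT = 4.184e+09 J, so 235.2 ton_TNT = 235.2 * 4.184e+09 = 9.840768e+11 J. 1 erg = 1e-07 J, so 9.840768e+11 J = 9.840768e+11 / 1e-07 = 9.840768e+18 erg ≈ 9.841e+18 erg (4 s.f.). Final answer: 9.841e+18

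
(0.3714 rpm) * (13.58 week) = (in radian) 3.194e+05. Check: 1 rpm = 0.10471976 rad/s, so 0.3714 rpm = 0.3714 * 0.10471976 = 0.038892917 rad/s. 1 week = 604800 s, so 13.58 week = 13.58 * 604800 = 8213184 s. Combine: 0.038892917 rad/s * 8213184 s = 319434.68 rad. 319434.68 rad = 319434.68 radian ≈ 3.194e+05 radian (4 s.f.).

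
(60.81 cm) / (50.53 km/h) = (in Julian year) 1.373e-09. Check: 1 cm = 0.01 m, so 60.81 cm = 60.81 * 0.01 = 0.6081 m. 1 km/h = 0.27777778 m/s, so 50.53 km/h = 50.53 * 0.27777778 = 14.036111 m/s. Combine: 0.6081 m / 14.036111 m/s = 0.043323966 s. 1 Julian year = 31557600 s, so 0.043323966 s = 0.043323966 / 31557600 = 1.3728536e-09 Julian year ≈ 1.373e-09 Julian year (4 s.f.).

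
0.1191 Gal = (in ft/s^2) 0.003907. Check: 1 Gal = 0.01 m/s^2, so 0.1191 Gal = 0.1191 * 0.01 = 0.001191 m/s^2. 1 ft/s^2 = 0.3048 m/s^2, so 0.001191 m/s^2 = 0.001191 / 0.3048 = 0.0039074803 ft/s^2 ≈ 0.003907 ft/s^2 (4 s.f.).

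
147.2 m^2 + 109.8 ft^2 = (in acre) 0.03889. Check: 147.2 m^2 is already in m^2. 1 ft^2 = 0.09290304 m^2, so 109.8 ft^2 = 109.8 * 0.09290304 = 10.200754 m^2. Sum: 147.2 + 10.200754 = 157.40075 m^2. 1 acre = 4046.8564 m^2, so 157.40075 m^2 = 157.40075 / 4046.8564 = 0.038894573 acre ≈ 0.03889 acre (4 s.f.).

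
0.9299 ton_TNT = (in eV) 2.428e+28. Check: 1 ton_TNT = 4.184e+09 J, so 0.9299 ton_TNT = 0.9299 * 4.184e+09 = 3.8907016e+09 J. 1 eV = 1.6021766e-19 J, so 3.8907016e+09 J = 3.8907016e+09 / 1.6021766e-19 = 2.4283849e+28 eV ≈ 2.428e+28 eV (4 s.f.).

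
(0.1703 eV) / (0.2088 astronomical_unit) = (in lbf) 1 eV = 1.6021766e-19 J, so 0.1703 eV = 0.1703 * 1.6021766e-19 = 2.7285068e-20 J. 1 astronomical_unit = 1.4959787e+11 m, so 0.2088 astronomical_unit = 0.2088 * 1.4959787e+11 = 3.1236035e+10 m. Combine: 2.7285068e-20 J / 3.1236035e+10 m = 8.7351252e-31 N. 1 lbf = 4.4482216 N, so 8.7351252e-31 N = 8.7351252e-31 / 4.4482216 = 1.9637343e-31 lbf ≈ 1.964e-31 lbf (4 s.f.). Final answer: 1.964e-31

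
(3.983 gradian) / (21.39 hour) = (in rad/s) 8.125e-07. Check: 1 gradian = 0.015707963 rad, so 3.983 gradian = 3.983 * 0.015707963 = 0.062564818 rad. 1 hour = 3600 s, so 21.39 hour = 21.39 * 3600 = 77004 s. Combine: 0.062564818 rad / 77004 s = 8.1248789e-07 rad/s. Result: 8.1248789e-07 rad/s ≈ 8.125e-07 rad/s (4 s.f.).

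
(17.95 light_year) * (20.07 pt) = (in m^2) 1.202e+15. Check: 1 light_year = 9.4607305e+15 m, so 17.95 light_year = 17.95 * 9.4607305e+15 = 1.6982011e+17 m. 1 pt = 0.00035277778 m, so 20.07 pt = 20.07 * 0.00035277778 = 0.00708025 m. Combine: 1.6982011e+17 m * 0.00708025 m = 1.2023688e+15 m^2. Result: 1.2023688e+15 m^2 ≈ 1.202e+15 m^2 (4 s.f.).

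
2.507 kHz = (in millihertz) 1 kHz = 1000 Hz, so 2.507 kHz = 2.507 * 1000 = 2507 Hz. 1 millihertz = 0.001 Hz, so 2507 Hz = 2507 / 0.001 = 2507000 millihertz ≈ 2.507e+06 millihertz (4 s.f.). Final answer: 2.507e+06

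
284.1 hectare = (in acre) 702. Check: 1 hectare = 10000 m^2, so 284.1 hectare = 284.1 * 10000 = 2841000 m^2. 1 acre = 4046.8564 m^2, so 2841000 m^2 = 2841000 / 4046.8564 = 702.02639 acre ≈ 702 acre (4 s.f.).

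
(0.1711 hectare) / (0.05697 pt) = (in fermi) 8.513e+22. Check: 1 hectare = 10000 m^2, so 0.1711 hectare = 0.1711 * 10000 = 1711 m^2. 1 pt = 0.00035277778 m, so 0.05697 pt = 0.05697 * 0.00035277778 = 2.009775e-05 m. Combine: 1711 m^2 / 2.009775e-05 m = 85133908 m. 1 fermi = 1e-15 m, so 85133908 m = 85133908 / 1e-15 = 8.5133908e+22 fermi ≈ 8.513e+22 fermi (4 s.f.).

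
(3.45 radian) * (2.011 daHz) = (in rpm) 3.45 radian = 3.45 rad. 1 daHz = 10 Hz, so 2.011 daHz = 2.011 * 10 = 20.11 Hz. Combine: 3.45 rad * 20.11 Hz = 69.3795 rad/s. 1 rpm = 0.10471976 rad/s, so 69.3795 rad/s = 69.3795 / 0.10471976 = 662.52542 rpm ≈ 662.5 rpm (4 s.f.). Final answer: 662.5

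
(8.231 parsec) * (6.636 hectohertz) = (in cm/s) 1 parsec = 3.0856776e+16 m, so 8.231 parsec = 8.231 * 3.0856776e+16 = 2.5398212e+17 m. 1 hectohertz = 100 Hz, so 6.636 hectohertz = 6.636 * 100 = 663.6 Hz. Combine: 2.5398212e+17 m * 663.6 Hz = 1.6854254e+20 m/s. 1 cm/s = 0.01 m/s, so 1.6854254e+20 m/s = 1.6854254e+20 / 0.01 = 1.6854254e+22 cm/s ≈ 1.685e+22 cm/s (4 s.f.). Final answer: 1.685e+22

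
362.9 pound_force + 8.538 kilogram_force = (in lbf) 381.7. Check: 1 pound_force = 4.4482216 N, so 362.9 pound_force = 362.9 * 4.4482216 = 1614.2596 N. 1 kilogram_force = 9.80665 N, so 8.538 kilogram_force = 8.538 * 9.80665 = 83.729178 N. Sum: 1614.2596 + 83.729178 = 1697.9888 N. 1 lbf = 4.4482216 N, so 1697.9888 N = 1697.9888 / 4.4482216 = 381.72307 lbf ≈ 381.7 lbf (4 s.f.).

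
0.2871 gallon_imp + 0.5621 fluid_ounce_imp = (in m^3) 1 gallon_imp = 0.00454609 m^3, so 0.2871 gallon_imp = 0.2871 * 0.00454609 = 0.0013051824 m^3. 1 fluid_ounce_imp = 2.8413063e-05 m^3, so 0.5621 fluid_ounce_imp = 0.5621 * 2.8413063e-05 = 1.5970982e-05 m^3. Sum: 0.0013051824 + 1.5970982e-05 = 0.0013211534 m^3. Result: 0.0013211534 m^3 ≈ 0.001321 m^3 (4 s.f.). Final answer: 0.001321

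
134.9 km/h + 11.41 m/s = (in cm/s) 4888. Check: 1 km/h = 0.27777778 m/s, so 134.9 km/h = 134.9 * 0.27777778 = 37.472222 m/s. 11.41 m/s is already in m/s. Sum: 37.472222 + 11.41 = 48.882222 m/s. 1 cm/s = 0.01 m/s, so 48.882222 m/s = 48.882222 / 0.01 = 4888.2222 cm/s ≈ 4888 cm/s (4 s.f.).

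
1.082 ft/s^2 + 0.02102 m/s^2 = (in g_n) 1 ft/s^2 = 0.3048 m/s^2, so 1.082 ft/s^2 = 1.082 * 0.3048 = 0.3297936 m/s^2. 0.02102 m/s^2 is already in m/s^2. Sum: 0.3297936 + 0.02102 = 0.3508136 m/s^2. 1 g_n = 9.80665 m/s^2, so 0.3508136 m/s^2 = 0.3508136 / 9.80665 = 0.035773032 g_n ≈ 0.03577 g_n (4 s.f.). Final answer: 0.03577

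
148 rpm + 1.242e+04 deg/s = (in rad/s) 1 rpm = 0.10471976 rad/s, so 148 rpm = 148 * 0.10471976 = 15.498524 rad/s. 1 deg/s = 0.017453293 rad/s, so 1.242e+04 deg/s = 1.242e+04 * 0.017453293 = 216.76989 rad/s. Sum: 15.498524 + 216.76989 = 232.26842 rad/s. Result: 232.26842 rad/s ≈ 232.3 rad/s (4 s.f.). Final answer: 232.3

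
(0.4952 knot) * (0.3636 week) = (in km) 56.02. Check: 1 knot = 0.51444444 m/s, so 0.4952 knot = 0.4952 * 0.51444444 = 0.25475289 m/s. 1 week = 604800 s, so 0.3636 week = 0.3636 * 604800 = 219905.28 s. Combine: 0.25475289 m/s * 219905.28 s = 56021.505 m. 1 km = 1000 m, so 56021.505 m = 56021.505 / 1000 = 56.021505 km ≈ 56.02 km (4 s.f.).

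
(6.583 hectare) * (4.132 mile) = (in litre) 4.378e+11. Check: 1 hectare = 10000 m^2, so 6.583 hectare = 6.583 * 10000 = 65830 m^2. 1 mile = 1609.344 m, so 4.132 mile = 4.132 * 1609.344 = 6649.8094 m. Combine: 65830 m^2 * 6649.8094 m = 4.3775695e+08 m^3. 1 litre = 0.001 m^3, so 4.3775695e+08 m^3 = 4.3775695e+08 / 0.001 = 4.3775695e+11 litre ≈ 4.378e+11 litre (4 s.f.).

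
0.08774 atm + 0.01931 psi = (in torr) 67.68. Check: 1 atm = 101325 Pa, so 0.08774 atm = 0.08774 * 101325 = 8890.2555 Pa. 1 psi = 6894.7573 Pa, so 0.01931 psi = 0.01931 * 6894.7573 = 133.13776 Pa. Sum: 8890.2555 + 133.13776 = 9023.3933 Pa. 1 torr = 133.32237 Pa, so 9023.3933 Pa = 9023.3933 / 133.32237 = 67.681015 torr ≈ 67.68 torr (4 s.f.).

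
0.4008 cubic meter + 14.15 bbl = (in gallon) 0.4008 cubic meter = 0.4008 m^3. 1 bbl = 0.15898729 m^3, so 14.15 bbl = 14.15 * 0.15898729 = 2.2496702 m^3. Sum: 0.4008 + 2.2496702 = 2.6504702 m^3. 1 gallon = 0.0037854118 m^3, so 2.6504702 m^3 = 2.6504702 / 0.0037854118 = 700.18016 gallon ≈ 700.2 gallon (4 s.f.). Final answer: 700.2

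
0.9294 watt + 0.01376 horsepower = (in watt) 0.9294 watt = 0.9294 W. 1 horsepower = 745.69987 W, so 0.01376 horsepower = 0.01376 * 745.69987 = 10.26083 W. Sum: 0.9294 + 10.26083 = 11.19023 W. 11.19023 W = 11.19023 watt ≈ 11.19 watt (4 s.f.). Final answer: 11.19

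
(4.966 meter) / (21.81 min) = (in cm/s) 0.3795. Check: 4.966 meter = 4.966 m. 1 min = 60 s, so 21.81 min = 21.81 * 60 = 1308.6 s. Combine: 4.966 m / 1308.6 s = 0.0037948953 m/s. 1 cm/s = 0.01 m/s, so 0.0037948953 m/s = 0.0037948953 / 0.01 = 0.37948953 cm/s ≈ 0.3795 cm/s (4 s.f.).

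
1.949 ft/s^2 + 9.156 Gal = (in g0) 1 ft/s^2 = 0.3048 m/s^2, so 1.949 ft/s^2 = 1.949 * 0.3048 = 0.5940552 m/s^2. 1 Gal = 0.01 m/s^2, so 9.156 Gal = 9.156 * 0.01 = 0.09156 m/s^2. Sum: 0.5940552 + 0.09156 = 0.6856152 m/s^2. 1 g0 = 9.80665 m/s^2, so 0.6856152 m/s^2 = 0.6856152 / 9.80665 = 0.069913294 g0 ≈ 0.06991 g0 (4 s.f.). Final answer: 0.06991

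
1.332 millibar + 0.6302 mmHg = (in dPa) 1 millibar = 100 Pa, so 1.332 millibar = 1.332 * 100 = 133.2 Pa. 1 mmHg = 133.32237 Pa, so 0.6302 mmHg = 0.6302 * 133.32237 = 84.019757 Pa. Sum: 133.2 + 84.019757 = 217.21976 Pa. 1 dPa = 0.1 Pa, so 217.21976 Pa = 217.21976 / 0.1 = 2172.1976 dPa ≈ 2172 dPa (4 s.f.). Final answer: 2172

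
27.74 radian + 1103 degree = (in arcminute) 27.74 radian = 27.74 rad. 1 degree = 0.017453293 rad, so 1103 degree = 1103 * 0.017453293 = 19.250982 rad. Sum: 27.74 + 19.250982 = 46.990982 rad. 1 arcminute = 0.00029088821 rad, so 46.990982 rad = 46.990982 / 0.00029088821 = 161543.1 arcminute ≈ 1.615e+05 arcminute (4 s.f.). Final answer: 1.615e+05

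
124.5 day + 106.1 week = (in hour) 2.081e+04. Check: 1 day = 86400 s, so 124.5 day = 124.5 * 86400 = 10756800 s. 1 week = 604800 s, so 106.1 week = 106.1 * 604800 = 64169280 s. Sum: 10756800 + 64169280 = 74926080 s. 1 hour = 3600 s, so 74926080 s = 74926080 / 3600 = 20812.8 hour ≈ 2.081e+04 hour (4 s.f.).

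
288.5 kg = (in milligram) 2.885e+08. Check: 1 milligram = 1e-06 kg, so 288.5 kg = 288.5 / 1e-06 = 2.885e+08 milligram.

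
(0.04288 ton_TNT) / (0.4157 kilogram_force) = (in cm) 1 ton_TNT = 4.184e+09 J, so 0.04288 ton_TNT = 0.04288 * 4.184e+09 = 1.7940992e+08 J. 1 kilogram_force = 9.80665 N, so 0.4157 kilogram_force = 0.4157 * 9.80665 = 4.0766244 N. Combine: 1.7940992e+08 J / 4.0766244 N = 44009431 m. 1 cm = 0.01 m, so 44009431 m = 44009431 / 0.01 = 4.4009431e+09 cm ≈ 4.401e+09 cm (4 s.f.). Final answer: 4.401e+09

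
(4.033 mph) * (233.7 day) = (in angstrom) 1 mph = 0.44704 m/s, so 4.033 mph = 4.033 * 0.44704 = 1.8029123 m/s. 1 day = 86400 s, so 233.7 day = 233.7 * 86400 = 20191680 s. Combine: 1.8029123 m/s * 20191680 s = 36403829 m. 1 angstrom = 1e-10 m, so 36403829 m = 36403829 / 1e-10 = 3.6403829e+17 angstrom ≈ 3.64e+17 angstrom (4 s.f.). Final answer: 3.64e+17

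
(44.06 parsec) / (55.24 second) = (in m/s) 1 parsec = 3.0856776e+16 m, so 44.06 parsec = 44.06 * 3.0856776e+16 = 1.3595495e+18 m. 55.24 second = 55.24 s. Combine: 1.3595495e+18 m / 55.24 s = 2.4611686e+16 m/s. Result: 2.4611686e+16 m/s ≈ 2.461e+16 m/s (4 s.f.). Final answer: 2.461e+16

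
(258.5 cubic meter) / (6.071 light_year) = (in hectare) 4.501e-19. Check: 258.5 cubic meter = 258.5 m^3. 1 light_year = 9.4607305e+15 m, so 6.071 light_year = 6.071 * 9.4607305e+15 = 5.7436095e+16 m. Combine: 258.5 m^3 / 5.7436095e+16 m = 4.5006542e-15 m^2. 1 hectare = 10000 m^2, so 4.5006542e-15 m^2 = 4.5006542e-15 / 10000 = 4.5006542e-19 hectare ≈ 4.501e-19 hectare (4 s.f.).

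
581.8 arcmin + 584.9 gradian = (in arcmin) 1 arcmin = 0.00029088821 rad, so 581.8 arcmin = 581.8 * 0.00029088821 = 0.16923876 rad. 1 gradian = 0.015707963 rad, so 584.9 gradian = 584.9 * 0.015707963 = 9.1875877 rad. Sum: 0.16923876 + 9.1875877 = 9.3568265 rad. 1 arcmin = 0.00029088821 rad, so 9.3568265 rad = 9.3568265 / 0.00029088821 = 32166.4 arcmin ≈ 3.217e+04 arcmin (4 s.f.). Final answer: 3.217e+04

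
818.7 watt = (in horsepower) 1.098. Check: 818.7 watt = 818.7 W. 1 horsepower = 745.69987 W, so 818.7 W = 818.7 / 745.69987 = 1.0978948 horsepower ≈ 1.098 horsepower (4 s.f.).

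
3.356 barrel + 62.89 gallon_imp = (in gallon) 1 barrel = 0.15898729 m^3, so 3.356 barrel = 3.356 * 0.15898729 = 0.53356136 m^3. 1 gallon_imp = 0.00454609 m^3, so 62.89 gallon_imp = 62.89 * 0.00454609 = 0.2859036 m^3. Sum: 0.53356136 + 0.2859036 = 0.81946496 m^3. 1 gallon = 0.0037854118 m^3, so 0.81946496 m^3 = 0.81946496 / 0.0037854118 = 216.47974 gallon ≈ 216.5 gallon (4 s.f.). Final answer: 216.5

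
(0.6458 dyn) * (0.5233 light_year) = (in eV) 1.996e+29. Check: 1 dyn = 1e-05 N, so 0.6458 dyn = 0.6458 * 1e-05 = 6.458e-06 N. 1 light_year = 9.4607305e+15 m, so 0.5233 light_year = 0.5233 * 9.4607305e+15 = 4.9508003e+15 m. Combine: 6.458e-06 N * 4.9508003e+15 m = 3.1972268e+10 J. 1 eV = 1.6021766e-19 J, so 3.1972268e+10 J = 3.1972268e+10 / 1.6021766e-19 = 1.995552e+29 eV ≈ 1.996e+29 eV (4 s.f.).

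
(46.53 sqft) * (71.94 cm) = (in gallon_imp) 1 sqft = 0.09290304 m^2, so 46.53 sqft = 46.53 * 0.09290304 = 4.3227785 m^2. 1 cm = 0.01 m, so 71.94 cm = 71.94 * 0.01 = 0.7194 m. Combine: 4.3227785 m^2 * 0.7194 m = 3.1098068 m^3. 1 gallon_imp = 0.00454609 m^3, so 3.1098068 m^3 = 3.1098068 / 0.00454609 = 684.06187 gallon_imp ≈ 684.1 gallon_imp (4 s.f.). Final answer: 684.1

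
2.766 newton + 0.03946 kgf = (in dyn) 3.153e+05. Check: 2.766 newton = 2.766 N. 1 kgf = 9.80665 N, so 0.03946 kgf = 0.03946 * 9.80665 = 0.38697041 N. Sum: 2.766 + 0.38697041 = 3.1529704 N. 1 dyn = 1e-05 N, so 3.1529704 N = 3.1529704 / 1e-05 = 315297.04 dyn ≈ 3.153e+05 dyn (4 s.f.).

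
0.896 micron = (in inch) 3.528e-05. Check: 1 micron = 1e-06 m, so 0.896 micron = 0.896 * 1e-06 = 8.96e-07 m. 1 inch = 0.0254 m, so 8.96e-07 m = 8.96e-07 / 0.0254 = 3.5275591e-05 inch ≈ 3.528e-05 inch (4 s.f.).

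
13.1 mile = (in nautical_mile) 11.38. Check: 1 mile = 1609.344 m, so 13.1 mile = 13.1 * 1609.344 = 21082.406 m. 1 nautical_mile = 1852 m, so 21082.406 m = 21082.406 / 1852 = 11.383589 nautical_mile ≈ 11.38 nautical_mile (4 s.f.).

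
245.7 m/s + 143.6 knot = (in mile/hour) 245.7 m/s is already in m/s. 1 knot = 0.51444444 m/s, so 143.6 knot = 143.6 * 0.51444444 = 73.874222 m/s. Sum: 245.7 + 73.874222 = 319.57422 m/s. 1 mile/hour = 0.44704 m/s, so 319.57422 m/s = 319.57422 / 0.44704 = 714.86718 mile/hour ≈ 714.9 mile/hour (4 s.f.). Final answer: 714.9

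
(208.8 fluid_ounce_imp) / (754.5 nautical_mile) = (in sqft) 1 fluid_ounce_imp = 2.8413063e-05 m^3, so 208.8 fluid_ounce_imp = 208.8 * 2.8413063e-05 = 0.0059326475 m^3. 1 nautical_mile = 1852 m, so 754.5 nautical_mile = 754.5 * 1852 = 1397334 m. Combine: 0.0059326475 m^3 / 1397334 m = 4.2456903e-09 m^2. 1 sqft = 0.09290304 m^2, so 4.2456903e-09 m^2 = 4.2456903e-09 / 0.09290304 = 4.570023e-08 sqft ≈ 4.57e-08 sqft (4 s.f.). Final answer: 4.57e-08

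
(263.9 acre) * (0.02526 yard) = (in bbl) 1.552e+05. Check: 1 acre = 4046.8564 m^2, so 263.9 acre = 263.9 * 4046.8564 = 1067965.4 m^2. 1 yard = 0.9144 m, so 0.02526 yard = 0.02526 * 0.9144 = 0.023097744 m. Combine: 1067965.4 m^2 * 0.023097744 m = 24667.592 m^3. 1 bbl = 0.15898729 m^3, so 24667.592 m^3 = 24667.592 / 0.15898729 = 155154.48 bbl ≈ 1.552e+05 bbl (4 s.f.).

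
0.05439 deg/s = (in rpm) 1 deg/s = 0.017453293 rad/s, so 0.05439 deg/s = 0.05439 * 0.017453293 = 0.00094928458 rad/s. 1 rpm = 0.10471976 rad/s, so 0.00094928458 rad/s = 0.00094928458 / 0.10471976 = 0.009065 rpm. Final answer: 0.009065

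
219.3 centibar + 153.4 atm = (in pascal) 1.576e+07. Check: 1 centibar = 1000 Pa, so 219.3 centibar = 219.3 * 1000 = 219300 Pa. 1 atm = 101325 Pa, so 153.4 atm = 153.4 * 101325 = 15543255 Pa. Sum: 219300 + 15543255 = 15762555 Pa. 15762555 Pa = 15762555 pascal ≈ 1.576e+07 pascal (4 s.f.).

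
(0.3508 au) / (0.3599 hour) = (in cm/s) 1 au = 1.4959787e+11 m, so 0.3508 au = 0.3508 * 1.4959787e+11 = 5.2478933e+10 m. 1 hour = 3600 s, so 0.3599 hour = 0.3599 * 3600 = 1295.64 s. Combine: 5.2478933e+10 m / 1295.64 s = 40504255 m/s. 1 cm/s = 0.01 m/s, so 40504255 m/s = 40504255 / 0.01 = 4.0504255e+09 cm/s ≈ 4.05e+09 cm/s (4 s.f.). Final answer: 4.05e+09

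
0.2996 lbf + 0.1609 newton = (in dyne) 1 lbf = 4.4482216 N, so 0.2996 lbf = 0.2996 * 4.4482216 = 1.3326872 N. 0.1609 newton = 0.1609 N. Sum: 1.3326872 + 0.1609 = 1.4935872 N. 1 dyne = 1e-05 N, so 1.4935872 N = 1.4935872 / 1e-05 = 149358.72 dyne ≈ 1.494e+05 dyne (4 s.f.). Final answer: 1.494e+05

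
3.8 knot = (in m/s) 1.955. Check: 1 knot = 0.51444444 m/s, so 3.8 knot = 3.8 * 0.51444444 = 1.9548889 m/s. Result: 1.9548889 m/s ≈ 1.955 m/s (4 s.f.).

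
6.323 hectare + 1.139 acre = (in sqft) 1 hectare = 10000 m^2, so 6.323 hectare = 6.323 * 10000 = 63230 m^2. 1 acre = 4046.8564 m^2, so 1.139 acre = 1.139 * 4046.8564 = 4609.3695 m^2. Sum: 63230 + 4609.3695 = 67839.369 m^2. 1 sqft = 0.09290304 m^2, so 67839.369 m^2 = 67839.369 / 0.09290304 = 730216.9 sqft ≈ 7.302e+05 sqft (4 s.f.). Final answer: 7.302e+05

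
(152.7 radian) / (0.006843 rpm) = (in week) 152.7 radian = 152.7 rad. 1 rpm = 0.10471976 rad/s, so 0.006843 rpm = 0.006843 * 0.10471976 = 0.00071659728 rad/s. Combine: 152.7 rad / 0.00071659728 rad/s = 213090.4 s. 1 week = 604800 s, so 213090.4 s = 213090.4 / 604800 = 0.35233201 week ≈ 0.3523 week (4 s.f.). Final answer: 0.3523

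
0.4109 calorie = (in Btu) 0.001629. Check: 1 calorie = 4.184 J, so 0.4109 calorie = 0.4109 * 4.184 = 1.7192056 J. 1 Btu = 1055.0559 J, so 1.7192056 J = 1.7192056 / 1055.0559 = 0.0016294925 Btu ≈ 0.001629 Btu (4 s.f.).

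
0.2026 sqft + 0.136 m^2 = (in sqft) 1 sqft = 0.09290304 m^2, so 0.2026 sqft = 0.2026 * 0.09290304 = 0.018822156 m^2. 0.136 m^2 is already in m^2. Sum: 0.018822156 + 0.136 = 0.15482216 m^2. 1 sqft = 0.09290304 m^2, so 0.15482216 m^2 = 0.15482216 / 0.09290304 = 1.6664918 sqft ≈ 1.666 sqft (4 s.f.). Final answer: 1.666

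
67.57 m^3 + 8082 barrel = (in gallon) 67.57 m^3 is already in m^3. 1 barrel = 0.15898729 m^3, so 8082 barrel = 8082 * 0.15898729 = 1284.9353 m^3. Sum: 67.57 + 1284.9353 = 1352.5053 m^3. 1 gallon = 0.0037854118 m^3, so 1352.5053 m^3 = 1352.5053 / 0.0037854118 = 357294.11 gallon ≈ 3.573e+05 gallon (4 s.f.). Final answer: 3.573e+05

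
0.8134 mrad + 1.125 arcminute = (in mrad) 1.141. Check: 1 mrad = 0.001 rad, so 0.8134 mrad = 0.8134 * 0.001 = 0.0008134 rad. 1 arcminute = 0.00029088821 rad, so 1.125 arcminute = 1.125 * 0.00029088821 = 0.00032724923 rad. Sum: 0.0008134 + 0.00032724923 = 0.0011406492 rad. 1 mrad = 0.001 rad, so 0.0011406492 rad = 0.0011406492 / 0.001 = 1.1406492 mrad ≈ 1.141 mrad (4 s.f.).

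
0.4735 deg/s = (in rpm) 1 deg/s = 0.017453293 rad/s, so 0.4735 deg/s = 0.4735 * 0.017453293 = 0.008264134 rad/s. 1 rpm = 0.10471976 rad/s, so 0.008264134 rad/s = 0.008264134 / 0.10471976 = 0.078916667 rpm ≈ 0.07892 rpm (4 s.f.). Final answer: 0.07892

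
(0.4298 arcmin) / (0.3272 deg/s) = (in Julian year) 6.937e-10. Check: 1 arcmin = 0.00029088821 rad, so 0.4298 arcmin = 0.4298 * 0.00029088821 = 0.00012502375 rad. 1 deg/s = 0.017453293 rad/s, so 0.3272 deg/s = 0.3272 * 0.017453293 = 0.0057107173 rad/s. Combine: 0.00012502375 rad / 0.0057107173 rad/s = 0.021892828 s. 1 Julian year = 31557600 s, so 0.021892828 s = 0.021892828 / 31557600 = 6.9374186e-10 Julian year ≈ 6.937e-10 Julian year (4 s.f.).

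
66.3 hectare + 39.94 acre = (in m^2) 8.246e+05. Check: 1 hectare = 10000 m^2, so 66.3 hectare = 66.3 * 10000 = 663000 m^2. 1 acre = 4046.8564 m^2, so 39.94 acre = 39.94 * 4046.8564 = 161631.45 m^2. Sum: 663000 + 161631.45 = 824631.45 m^2. Result: 824631.45 m^2 ≈ 8.246e+05 m^2 (4 s.f.).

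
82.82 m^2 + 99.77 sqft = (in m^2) 82.82 m^2 is already in m^2. 1 sqft = 0.09290304 m^2, so 99.77 sqft = 99.77 * 0.09290304 = 9.2689363 m^2. Sum: 82.82 + 9.2689363 = 92.088936 m^2. Result: 92.088936 m^2 ≈ 92.09 m^2 (4 s.f.). Final answer: 92.09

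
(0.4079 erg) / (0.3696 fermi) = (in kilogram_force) 1.125e+07. Check: 1 erg = 1e-07 J, so 0.4079 erg = 0.4079 * 1e-07 = 4.079e-08 J. 1 fermi = 1e-15 m, so 0.3696 fermi = 0.3696 * 1e-15 = 3.696e-16 m. Combine: 4.079e-08 J / 3.696e-16 m = 1.1036255e+08 N. 1 kilogram_force = 9.80665 N, so 1.1036255e+08 N = 1.1036255e+08 / 9.80665 = 11253849 kilogram_force ≈ 1.125e+07 kilogram_force (4 s.f.).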